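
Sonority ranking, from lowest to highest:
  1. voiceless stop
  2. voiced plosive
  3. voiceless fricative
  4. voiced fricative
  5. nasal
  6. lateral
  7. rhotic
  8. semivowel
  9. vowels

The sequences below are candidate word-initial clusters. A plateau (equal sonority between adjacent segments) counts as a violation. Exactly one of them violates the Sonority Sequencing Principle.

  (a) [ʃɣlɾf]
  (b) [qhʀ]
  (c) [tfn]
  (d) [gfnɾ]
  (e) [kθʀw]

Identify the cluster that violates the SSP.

(a) [ʃɣlɾf]: profile 3-4-6-7-3 — violates.
(b) [qhʀ]: profile 1-3-7 — obeys.
(c) [tfn]: profile 1-3-5 — obeys.
(d) [gfnɾ]: profile 2-3-5-7 — obeys.
(e) [kθʀw]: profile 1-3-7-8 — obeys.

a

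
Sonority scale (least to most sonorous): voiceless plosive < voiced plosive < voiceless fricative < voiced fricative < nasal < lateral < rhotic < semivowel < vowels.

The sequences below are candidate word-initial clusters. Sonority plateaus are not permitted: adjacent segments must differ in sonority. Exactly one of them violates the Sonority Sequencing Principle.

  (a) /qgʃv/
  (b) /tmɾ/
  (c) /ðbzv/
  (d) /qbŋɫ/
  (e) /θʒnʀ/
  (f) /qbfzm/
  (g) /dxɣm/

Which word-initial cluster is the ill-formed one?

c

(a) /qgʃv/: profile 1-2-3-4 — obeys.
(b) /tmɾ/: profile 1-5-7 — obeys.
(c) /ðbzv/: profile 4-2-4-4 — violates.
(d) /qbŋɫ/: profile 1-2-5-6 — obeys.
(e) /θʒnʀ/: profile 3-4-5-7 — obeys.
(f) /qbfzm/: profile 1-2-3-4-5 — obeys.
(g) /dxɣm/: profile 2-3-4-5 — obeys.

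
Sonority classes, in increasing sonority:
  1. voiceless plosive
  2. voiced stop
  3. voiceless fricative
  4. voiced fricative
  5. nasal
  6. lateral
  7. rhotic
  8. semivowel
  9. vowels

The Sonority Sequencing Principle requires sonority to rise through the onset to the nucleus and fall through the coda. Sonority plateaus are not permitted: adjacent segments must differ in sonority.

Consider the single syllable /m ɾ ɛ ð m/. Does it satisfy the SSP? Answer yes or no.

Onset: /m/ is a nasal (sonority 5), /ɾ/ is a rhotic (sonority 7); then the nucleus /ɛ/ (sonority 9).
Onset profile 5-7-9 — rises to the nucleus.
Coda: /ð/ is a voiced fricative (sonority 4), /m/ is a nasal (sonority 5).
Coda profile 9-4-5 — does not strictly fall throughout.

no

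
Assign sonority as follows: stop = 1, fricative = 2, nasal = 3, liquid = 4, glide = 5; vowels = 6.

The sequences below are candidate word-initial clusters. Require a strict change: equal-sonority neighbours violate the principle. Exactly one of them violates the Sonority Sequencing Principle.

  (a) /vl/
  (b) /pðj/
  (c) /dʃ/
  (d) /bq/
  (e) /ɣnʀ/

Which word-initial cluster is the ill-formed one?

(a) 2-4 → obeys
(b) 1-2-5 → obeys
(c) 1-2 → obeys
(d) 1-1 → violates
(e) 2-3-4 → obeys

d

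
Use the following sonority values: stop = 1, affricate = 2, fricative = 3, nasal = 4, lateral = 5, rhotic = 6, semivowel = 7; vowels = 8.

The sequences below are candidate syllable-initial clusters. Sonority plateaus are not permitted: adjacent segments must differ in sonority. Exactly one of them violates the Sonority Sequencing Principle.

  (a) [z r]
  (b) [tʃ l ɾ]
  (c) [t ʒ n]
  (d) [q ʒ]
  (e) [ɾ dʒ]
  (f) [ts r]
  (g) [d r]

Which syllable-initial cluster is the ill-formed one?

(a) sonority 3-6: well-formed.
(b) sonority 2-5-6: well-formed.
(c) sonority 1-3-4: well-formed.
(d) sonority 1-3: well-formed.
(e) sonority 6-2: ill-formed.
(f) sonority 2-6: well-formed.
(g) sonority 1-6: well-formed.

e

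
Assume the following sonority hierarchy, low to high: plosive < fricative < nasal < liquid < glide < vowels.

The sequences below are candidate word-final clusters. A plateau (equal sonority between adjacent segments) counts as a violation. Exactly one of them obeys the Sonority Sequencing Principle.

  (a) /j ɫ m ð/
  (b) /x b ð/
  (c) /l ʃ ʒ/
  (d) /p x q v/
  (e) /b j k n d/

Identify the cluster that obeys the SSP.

(a) /j ɫ m ð/: profile 5-4-3-2 — obeys.
(b) /x b ð/: profile 2-1-2 — violates.
(c) /l ʃ ʒ/: profile 4-2-2 — violates.
(d) /p x q v/: profile 1-2-1-2 — violates.
(e) /b j k n d/: profile 1-5-1-3-1 — violates.

a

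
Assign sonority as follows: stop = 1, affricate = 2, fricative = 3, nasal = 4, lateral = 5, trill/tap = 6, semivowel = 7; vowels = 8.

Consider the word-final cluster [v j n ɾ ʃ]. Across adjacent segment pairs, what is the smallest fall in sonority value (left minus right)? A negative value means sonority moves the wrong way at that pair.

/v/ — fricative, sonority 3.
/j/ — semivowel, sonority 7.
/n/ — nasal, sonority 4.
/ɾ/ — trill/tap, sonority 6.
/ʃ/ — fricative, sonority 3.
/v/→/j/: change -4.
/j/→/n/: change +3.
/n/→/ɾ/: change -2.
/ɾ/→/ʃ/: change +3.
Minimum = -4.

-4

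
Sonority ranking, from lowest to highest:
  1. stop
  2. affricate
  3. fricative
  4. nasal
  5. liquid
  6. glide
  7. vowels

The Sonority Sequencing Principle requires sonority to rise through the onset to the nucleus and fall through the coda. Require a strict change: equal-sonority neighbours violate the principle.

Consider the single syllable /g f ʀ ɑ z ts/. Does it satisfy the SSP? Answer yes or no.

yes

Onset: /g/ is a stop (sonority 1), /f/ is a fricative (sonority 3), /ʀ/ is a liquid (sonority 5); then the nucleus /ɑ/ (sonority 7).
Onset profile 1-3-5-7 — rises to the nucleus.
Coda: /z/ is a fricative (sonority 3), /ts/ is an affricate (sonority 2).
Coda profile 7-3-2 — falls from the nucleus.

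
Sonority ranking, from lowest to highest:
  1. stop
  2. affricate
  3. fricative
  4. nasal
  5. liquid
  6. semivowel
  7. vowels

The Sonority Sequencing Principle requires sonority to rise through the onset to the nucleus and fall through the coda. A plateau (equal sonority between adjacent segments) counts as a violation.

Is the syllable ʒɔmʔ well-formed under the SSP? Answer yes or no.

yes

Onset: /ʒ/ is a fricative (sonority 3); then the nucleus /ɔ/ (sonority 7).
Onset profile 3-7 — rises to the nucleus.
Coda: /m/ is a nasal (sonority 4), /ʔ/ is a stop (sonority 1).
Coda profile 7-4-1 — falls from the nucleus.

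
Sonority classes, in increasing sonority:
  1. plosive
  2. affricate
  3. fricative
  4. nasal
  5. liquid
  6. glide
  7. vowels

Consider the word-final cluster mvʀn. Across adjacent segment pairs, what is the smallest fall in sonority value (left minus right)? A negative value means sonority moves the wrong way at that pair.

-2

/m/ is a nasal (sonority 4).
/v/ is a fricative (sonority 3).
/ʀ/ is a liquid (sonority 5).
/n/ is a nasal (sonority 4).
/m/→/v/: change +1.
/v/→/ʀ/: change -2.
/ʀ/→/n/: change +1.
Minimum = -2.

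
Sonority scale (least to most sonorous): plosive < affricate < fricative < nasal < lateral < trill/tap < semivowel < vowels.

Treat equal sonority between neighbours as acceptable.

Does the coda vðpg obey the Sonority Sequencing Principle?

/v/: fricative = 3.
/ð/: fricative = 3.
/p/: plosive = 1.
/g/: plosive = 1.
The profile 3-3-1-1 is non-increasing (plateaus allowed), so the coda satisfies the SSP.

yes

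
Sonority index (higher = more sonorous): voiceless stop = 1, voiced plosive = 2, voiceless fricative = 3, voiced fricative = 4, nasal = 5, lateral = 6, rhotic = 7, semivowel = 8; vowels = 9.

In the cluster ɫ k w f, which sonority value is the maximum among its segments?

/ɫ/ is a lateral (sonority 6).
/k/ is a voiceless stop (sonority 1).
/w/ is a semivowel (sonority 8).
/f/ is a voiceless fricative (sonority 3).
The maximum is 8.

8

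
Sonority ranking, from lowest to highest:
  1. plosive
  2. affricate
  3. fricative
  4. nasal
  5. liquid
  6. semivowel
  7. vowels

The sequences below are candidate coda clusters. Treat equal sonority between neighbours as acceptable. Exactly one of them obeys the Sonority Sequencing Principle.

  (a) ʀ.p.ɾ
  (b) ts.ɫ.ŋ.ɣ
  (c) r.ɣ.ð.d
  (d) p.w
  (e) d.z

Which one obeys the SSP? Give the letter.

c

(a) 5-1-5 → violates
(b) 2-5-4-3 → violates
(c) 5-3-3-1 → obeys
(d) 1-6 → violates
(e) 1-3 → violates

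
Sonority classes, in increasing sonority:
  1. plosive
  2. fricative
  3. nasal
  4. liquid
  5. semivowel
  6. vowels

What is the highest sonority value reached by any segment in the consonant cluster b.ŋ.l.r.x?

4

/b/ — plosive, sonority 1.
/ŋ/ — nasal, sonority 3.
/l/ — liquid, sonority 4.
/r/ — liquid, sonority 4.
/x/ — fricative, sonority 2.
The maximum is 4.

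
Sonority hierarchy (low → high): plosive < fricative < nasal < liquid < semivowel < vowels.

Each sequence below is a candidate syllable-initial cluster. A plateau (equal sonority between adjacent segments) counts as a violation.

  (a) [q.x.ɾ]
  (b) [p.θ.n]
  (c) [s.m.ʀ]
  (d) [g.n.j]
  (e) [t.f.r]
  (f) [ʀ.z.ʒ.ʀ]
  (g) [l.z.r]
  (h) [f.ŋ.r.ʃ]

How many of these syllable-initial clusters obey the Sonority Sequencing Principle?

(a) 1-2-4 → obeys
(b) 1-2-3 → obeys
(c) 2-3-4 → obeys
(d) 1-3-5 → obeys
(e) 1-2-4 → obeys
(f) 4-2-2-4 → violates
(g) 4-2-4 → violates
(h) 2-3-4-2 → violates

5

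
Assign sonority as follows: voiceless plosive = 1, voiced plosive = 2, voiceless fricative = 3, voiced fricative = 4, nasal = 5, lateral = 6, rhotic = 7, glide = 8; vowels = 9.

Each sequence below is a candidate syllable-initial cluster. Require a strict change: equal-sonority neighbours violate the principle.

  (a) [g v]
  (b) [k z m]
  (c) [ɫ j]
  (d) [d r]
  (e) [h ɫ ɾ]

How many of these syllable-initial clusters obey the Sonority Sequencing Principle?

(a) 2-4 → obeys
(b) 1-4-5 → obeys
(c) 6-8 → obeys
(d) 2-7 → obeys
(e) 3-6-7 → obeys

5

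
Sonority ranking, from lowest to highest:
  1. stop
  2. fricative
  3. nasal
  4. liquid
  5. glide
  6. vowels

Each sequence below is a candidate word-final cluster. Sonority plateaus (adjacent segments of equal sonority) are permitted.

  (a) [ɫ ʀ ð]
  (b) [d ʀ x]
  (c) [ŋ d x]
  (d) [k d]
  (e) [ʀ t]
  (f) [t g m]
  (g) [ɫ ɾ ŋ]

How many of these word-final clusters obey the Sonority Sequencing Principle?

4

(a) 4-4-2 → obeys
(b) 1-4-2 → violates
(c) 3-1-2 → violates
(d) 1-1 → obeys
(e) 4-1 → obeys
(f) 1-1-3 → violates
(g) 4-4-3 → obeys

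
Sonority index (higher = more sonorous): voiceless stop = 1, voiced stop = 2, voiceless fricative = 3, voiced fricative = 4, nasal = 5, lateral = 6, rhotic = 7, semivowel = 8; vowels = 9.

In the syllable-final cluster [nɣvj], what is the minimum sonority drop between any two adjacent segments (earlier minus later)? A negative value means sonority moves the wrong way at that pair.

-4

/n/ — nasal, sonority 5.
/ɣ/ — voiced fricative, sonority 4.
/v/ — voiced fricative, sonority 4.
/j/ — semivowel, sonority 8.
/n/→/ɣ/: change +1.
/ɣ/→/v/: change +0.
/v/→/j/: change -4.
Minimum = -4.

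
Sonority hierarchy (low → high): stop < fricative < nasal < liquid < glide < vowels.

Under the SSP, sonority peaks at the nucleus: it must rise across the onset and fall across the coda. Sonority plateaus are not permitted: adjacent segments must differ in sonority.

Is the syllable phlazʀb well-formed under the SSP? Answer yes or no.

Onset: /p/ is a stop (sonority 1), /h/ is a fricative (sonority 2), /l/ is a liquid (sonority 4); then the nucleus /a/ (sonority 6).
Onset profile 1-2-4-6 — rises to the nucleus.
Coda: /z/ is a fricative (sonority 2), /ʀ/ is a liquid (sonority 4), /b/ is a stop (sonority 1).
Coda profile 6-2-4-1 — does not strictly fall throughout.

no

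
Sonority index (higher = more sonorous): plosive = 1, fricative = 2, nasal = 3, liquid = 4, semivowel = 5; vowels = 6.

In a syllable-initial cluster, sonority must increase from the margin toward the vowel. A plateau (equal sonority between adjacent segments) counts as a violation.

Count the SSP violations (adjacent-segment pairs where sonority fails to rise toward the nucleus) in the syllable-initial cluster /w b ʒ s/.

2

/w/ is a semivowel (sonority 5).
/b/ is a plosive (sonority 1).
/ʒ/ is a fricative (sonority 2).
/s/ is a fricative (sonority 2).
/w/→/b/: 5→1 (does not rise) — violation.
/b/→/ʒ/: 1→2 (rises) — ok.
/ʒ/→/s/: 2→2 (plateau) — violation.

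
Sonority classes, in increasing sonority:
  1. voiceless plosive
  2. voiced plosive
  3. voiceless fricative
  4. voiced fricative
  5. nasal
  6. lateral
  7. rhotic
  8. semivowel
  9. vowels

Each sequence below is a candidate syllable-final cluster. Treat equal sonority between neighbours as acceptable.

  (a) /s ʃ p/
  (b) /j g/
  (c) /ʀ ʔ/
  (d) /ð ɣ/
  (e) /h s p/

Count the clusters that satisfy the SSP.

5

(a) sonority 3-3-1: well-formed.
(b) sonority 8-2: well-formed.
(c) sonority 7-1: well-formed.
(d) sonority 4-4: well-formed.
(e) sonority 3-3-1: well-formed.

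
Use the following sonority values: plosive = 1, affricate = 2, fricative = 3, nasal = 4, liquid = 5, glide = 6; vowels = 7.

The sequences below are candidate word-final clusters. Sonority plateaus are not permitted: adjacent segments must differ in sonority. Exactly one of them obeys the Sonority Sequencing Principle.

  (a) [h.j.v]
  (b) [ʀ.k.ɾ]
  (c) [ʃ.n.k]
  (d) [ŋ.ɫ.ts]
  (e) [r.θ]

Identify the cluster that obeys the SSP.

(a) sonority 3-6-3: ill-formed.
(b) sonority 5-1-5: ill-formed.
(c) sonority 3-4-1: ill-formed.
(d) sonority 4-5-2: ill-formed.
(e) sonority 5-3: well-formed.

e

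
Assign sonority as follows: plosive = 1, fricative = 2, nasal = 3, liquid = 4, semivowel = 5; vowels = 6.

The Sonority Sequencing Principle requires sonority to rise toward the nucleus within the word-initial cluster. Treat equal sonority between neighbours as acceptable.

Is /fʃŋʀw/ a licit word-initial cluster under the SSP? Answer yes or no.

yes

/f/: fricative = 2.
/ʃ/: fricative = 2.
/ŋ/: nasal = 3.
/ʀ/: liquid = 4.
/w/: semivowel = 5.
The profile 2-2-3-4-5 is non-decreasing (plateaus allowed), so the word-initial cluster satisfies the SSP.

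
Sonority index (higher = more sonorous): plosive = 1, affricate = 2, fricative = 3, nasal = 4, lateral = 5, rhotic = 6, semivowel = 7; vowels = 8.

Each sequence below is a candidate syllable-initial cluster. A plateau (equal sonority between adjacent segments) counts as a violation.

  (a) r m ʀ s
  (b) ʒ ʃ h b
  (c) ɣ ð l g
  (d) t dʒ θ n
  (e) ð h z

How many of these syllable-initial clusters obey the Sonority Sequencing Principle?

1

(a) sonority 6-4-6-3: ill-formed.
(b) sonority 3-3-3-1: ill-formed.
(c) sonority 3-3-5-1: ill-formed.
(d) sonority 1-2-3-4: well-formed.
(e) sonority 3-3-3: ill-formed.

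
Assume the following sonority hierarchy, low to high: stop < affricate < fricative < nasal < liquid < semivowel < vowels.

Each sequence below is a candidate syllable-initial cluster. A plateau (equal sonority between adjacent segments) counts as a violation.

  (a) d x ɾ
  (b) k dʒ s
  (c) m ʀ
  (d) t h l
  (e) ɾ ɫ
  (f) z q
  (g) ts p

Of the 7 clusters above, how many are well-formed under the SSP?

(a) sonority 1-3-5: well-formed.
(b) sonority 1-2-3: well-formed.
(c) sonority 4-5: well-formed.
(d) sonority 1-3-5: well-formed.
(e) sonority 5-5: ill-formed.
(f) sonority 3-1: ill-formed.
(g) sonority 2-1: ill-formed.

4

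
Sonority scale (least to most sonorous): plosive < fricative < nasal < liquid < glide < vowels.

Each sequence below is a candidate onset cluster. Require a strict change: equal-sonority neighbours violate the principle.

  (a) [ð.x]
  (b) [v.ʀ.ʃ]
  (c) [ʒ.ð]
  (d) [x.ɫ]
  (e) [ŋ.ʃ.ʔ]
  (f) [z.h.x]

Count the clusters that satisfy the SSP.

1

(a) sonority 2-2: ill-formed.
(b) sonority 2-4-2: ill-formed.
(c) sonority 2-2: ill-formed.
(d) sonority 2-4: well-formed.
(e) sonority 3-2-1: ill-formed.
(f) sonority 2-2-2: ill-formed.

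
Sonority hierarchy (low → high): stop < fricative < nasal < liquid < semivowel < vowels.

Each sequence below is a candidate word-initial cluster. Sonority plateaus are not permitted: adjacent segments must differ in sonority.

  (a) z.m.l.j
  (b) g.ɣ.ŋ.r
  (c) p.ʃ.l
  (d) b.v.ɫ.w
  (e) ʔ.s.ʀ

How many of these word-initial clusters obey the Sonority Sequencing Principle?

5

(a) z.m.l.j: profile 2-3-4-5 — obeys.
(b) g.ɣ.ŋ.r: profile 1-2-3-4 — obeys.
(c) p.ʃ.l: profile 1-2-4 — obeys.
(d) b.v.ɫ.w: profile 1-2-4-5 — obeys.
(e) ʔ.s.ʀ: profile 1-2-4 — obeys.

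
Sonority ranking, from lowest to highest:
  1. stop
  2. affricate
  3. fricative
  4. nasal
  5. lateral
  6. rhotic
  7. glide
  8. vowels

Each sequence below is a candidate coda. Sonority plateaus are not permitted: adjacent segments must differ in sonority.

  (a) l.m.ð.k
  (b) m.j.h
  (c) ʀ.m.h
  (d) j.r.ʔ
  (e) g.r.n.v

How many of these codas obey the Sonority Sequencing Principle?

3

(a) l.m.ð.k: profile 5-4-3-1 — obeys.
(b) m.j.h: profile 4-7-3 — violates.
(c) ʀ.m.h: profile 6-4-3 — obeys.
(d) j.r.ʔ: profile 7-6-1 — obeys.
(e) g.r.n.v: profile 1-6-4-3 — violates.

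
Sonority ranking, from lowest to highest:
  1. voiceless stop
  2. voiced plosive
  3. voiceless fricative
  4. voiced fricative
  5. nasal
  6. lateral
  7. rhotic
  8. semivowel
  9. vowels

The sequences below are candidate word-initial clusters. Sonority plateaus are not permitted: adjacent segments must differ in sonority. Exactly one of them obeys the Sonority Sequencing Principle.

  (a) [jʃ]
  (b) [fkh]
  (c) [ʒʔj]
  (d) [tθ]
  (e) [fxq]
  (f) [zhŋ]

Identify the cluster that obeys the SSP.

(a) [jʃ]: profile 8-3 — violates.
(b) [fkh]: profile 3-1-3 — violates.
(c) [ʒʔj]: profile 4-1-8 — violates.
(d) [tθ]: profile 1-3 — obeys.
(e) [fxq]: profile 3-3-1 — violates.
(f) [zhŋ]: profile 4-3-5 — violates.

d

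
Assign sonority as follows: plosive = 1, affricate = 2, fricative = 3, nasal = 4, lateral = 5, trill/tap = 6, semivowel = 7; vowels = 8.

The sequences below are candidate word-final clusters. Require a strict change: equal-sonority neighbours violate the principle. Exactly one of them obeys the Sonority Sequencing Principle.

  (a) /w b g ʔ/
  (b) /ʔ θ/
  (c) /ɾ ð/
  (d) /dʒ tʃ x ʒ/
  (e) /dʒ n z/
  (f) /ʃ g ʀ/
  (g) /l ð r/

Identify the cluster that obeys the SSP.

c

(a) 7-1-1-1 → violates
(b) 1-3 → violates
(c) 6-3 → obeys
(d) 2-2-3-3 → violates
(e) 2-4-3 → violates
(f) 3-1-6 → violates
(g) 5-3-6 → violates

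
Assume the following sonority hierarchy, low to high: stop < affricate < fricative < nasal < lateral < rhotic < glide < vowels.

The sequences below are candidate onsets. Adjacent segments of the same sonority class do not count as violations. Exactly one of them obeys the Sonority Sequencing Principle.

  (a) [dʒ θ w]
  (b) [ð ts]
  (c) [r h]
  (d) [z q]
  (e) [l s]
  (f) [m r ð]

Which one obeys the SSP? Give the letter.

a

(a) sonority 2-3-7: well-formed.
(b) sonority 3-2: ill-formed.
(c) sonority 6-3: ill-formed.
(d) sonority 3-1: ill-formed.
(e) sonority 5-3: ill-formed.
(f) sonority 4-6-3: ill-formed.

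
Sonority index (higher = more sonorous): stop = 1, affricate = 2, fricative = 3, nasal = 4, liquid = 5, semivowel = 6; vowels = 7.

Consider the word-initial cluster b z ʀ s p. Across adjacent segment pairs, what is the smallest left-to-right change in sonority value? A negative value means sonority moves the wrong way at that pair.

-2

/b/ is a stop (sonority 1).
/z/ is a fricative (sonority 3).
/ʀ/ is a liquid (sonority 5).
/s/ is a fricative (sonority 3).
/p/ is a stop (sonority 1).
/b/→/z/: change +2.
/z/→/ʀ/: change +2.
/ʀ/→/s/: change -2.
/s/→/p/: change -2.
Minimum = -2.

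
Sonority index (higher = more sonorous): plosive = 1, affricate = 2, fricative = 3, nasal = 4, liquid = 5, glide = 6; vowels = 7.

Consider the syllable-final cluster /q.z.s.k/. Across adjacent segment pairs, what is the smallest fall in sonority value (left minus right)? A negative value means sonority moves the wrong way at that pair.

-2

/q/: plosive = 1.
/z/: fricative = 3.
/s/: fricative = 3.
/k/: plosive = 1.
/q/→/z/: change -2.
/z/→/s/: change +0.
/s/→/k/: change +2.
Minimum = -2.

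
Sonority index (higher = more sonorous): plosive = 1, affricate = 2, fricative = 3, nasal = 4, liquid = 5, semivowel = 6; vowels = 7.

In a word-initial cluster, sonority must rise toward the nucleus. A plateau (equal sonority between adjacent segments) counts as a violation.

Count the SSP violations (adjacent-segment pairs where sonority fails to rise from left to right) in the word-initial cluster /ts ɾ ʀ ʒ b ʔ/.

/ts/ — affricate, sonority 2.
/ɾ/ — liquid, sonority 5.
/ʀ/ — liquid, sonority 5.
/ʒ/ — fricative, sonority 3.
/b/ — plosive, sonority 1.
/ʔ/ — plosive, sonority 1.
/ts/→/ɾ/: 2→5 (rises) — ok.
/ɾ/→/ʀ/: 5→5 (plateau) — violation.
/ʀ/→/ʒ/: 5→3 (does not rise) — violation.
/ʒ/→/b/: 3→1 (does not rise) — violation.
/b/→/ʔ/: 1→1 (plateau) — violation.

4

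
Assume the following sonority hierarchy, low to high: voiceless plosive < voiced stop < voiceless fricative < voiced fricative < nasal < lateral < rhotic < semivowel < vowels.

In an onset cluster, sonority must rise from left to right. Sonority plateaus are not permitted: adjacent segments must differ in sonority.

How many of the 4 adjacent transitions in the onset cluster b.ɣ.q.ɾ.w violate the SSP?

1

/b/: voiced stop = 2.
/ɣ/: voiced fricative = 4.
/q/: voiceless plosive = 1.
/ɾ/: rhotic = 7.
/w/: semivowel = 8.
/b/→/ɣ/: 2→4 (rises) — ok.
/ɣ/→/q/: 4→1 (does not rise) — violation.
/q/→/ɾ/: 1→7 (rises) — ok.
/ɾ/→/w/: 7→8 (rises) — ok.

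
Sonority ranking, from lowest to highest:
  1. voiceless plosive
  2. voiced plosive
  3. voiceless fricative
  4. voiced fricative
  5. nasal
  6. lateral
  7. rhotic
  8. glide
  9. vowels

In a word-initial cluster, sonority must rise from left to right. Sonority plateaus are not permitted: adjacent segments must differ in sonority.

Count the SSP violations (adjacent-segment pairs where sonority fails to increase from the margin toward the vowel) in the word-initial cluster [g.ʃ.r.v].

1

/g/ is a voiced plosive (sonority 2).
/ʃ/ is a voiceless fricative (sonority 3).
/r/ is a rhotic (sonority 7).
/v/ is a voiced fricative (sonority 4).
/g/→/ʃ/: 2→3 (rises) — ok.
/ʃ/→/r/: 3→7 (rises) — ok.
/r/→/v/: 7→4 (does not rise) — violation.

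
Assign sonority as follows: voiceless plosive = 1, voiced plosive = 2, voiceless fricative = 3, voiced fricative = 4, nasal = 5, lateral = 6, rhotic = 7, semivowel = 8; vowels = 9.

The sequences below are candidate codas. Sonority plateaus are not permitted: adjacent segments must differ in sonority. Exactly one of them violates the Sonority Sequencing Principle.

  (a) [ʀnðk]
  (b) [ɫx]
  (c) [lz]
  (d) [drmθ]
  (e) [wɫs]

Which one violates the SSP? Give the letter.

(a) 7-5-4-1 → obeys
(b) 6-3 → obeys
(c) 6-4 → obeys
(d) 2-7-5-3 → violates
(e) 8-6-3 → obeys

d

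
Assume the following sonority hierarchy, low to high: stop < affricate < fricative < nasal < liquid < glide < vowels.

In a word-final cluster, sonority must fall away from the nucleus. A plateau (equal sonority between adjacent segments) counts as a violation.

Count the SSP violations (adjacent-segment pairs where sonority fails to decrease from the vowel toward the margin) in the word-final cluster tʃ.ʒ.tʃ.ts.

/tʃ/ is an affricate (sonority 2).
/ʒ/ is a fricative (sonority 3).
/tʃ/ is an affricate (sonority 2).
/ts/ is an affricate (sonority 2).
/tʃ/→/ʒ/: 2→3 (does not fall) — violation.
/ʒ/→/tʃ/: 3→2 (falls) — ok.
/tʃ/→/ts/: 2→2 (plateau) — violation.

2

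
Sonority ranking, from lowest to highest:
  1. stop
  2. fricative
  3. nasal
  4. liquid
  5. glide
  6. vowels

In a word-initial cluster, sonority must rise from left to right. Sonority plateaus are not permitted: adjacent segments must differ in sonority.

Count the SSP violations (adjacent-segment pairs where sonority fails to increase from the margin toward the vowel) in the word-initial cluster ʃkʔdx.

/ʃ/: fricative = 2.
/k/: stop = 1.
/ʔ/: stop = 1.
/d/: stop = 1.
/x/: fricative = 2.
/ʃ/→/k/: 2→1 (does not rise) — violation.
/k/→/ʔ/: 1→1 (plateau) — violation.
/ʔ/→/d/: 1→1 (plateau) — violation.
/d/→/x/: 1→2 (rises) — ok.

3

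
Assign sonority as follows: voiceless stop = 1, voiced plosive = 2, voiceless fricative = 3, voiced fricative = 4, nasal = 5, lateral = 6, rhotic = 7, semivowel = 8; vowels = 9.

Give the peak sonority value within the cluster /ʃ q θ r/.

7

/ʃ/ — voiceless fricative, sonority 3.
/q/ — voiceless stop, sonority 1.
/θ/ — voiceless fricative, sonority 3.
/r/ — rhotic, sonority 7.
The maximum is 7.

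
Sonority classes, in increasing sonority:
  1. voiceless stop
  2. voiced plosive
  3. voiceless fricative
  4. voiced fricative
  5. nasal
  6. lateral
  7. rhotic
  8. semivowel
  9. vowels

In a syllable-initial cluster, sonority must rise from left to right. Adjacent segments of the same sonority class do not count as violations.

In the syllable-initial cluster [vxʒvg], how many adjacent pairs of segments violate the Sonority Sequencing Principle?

/v/ is a voiced fricative (sonority 4).
/x/ is a voiceless fricative (sonority 3).
/ʒ/ is a voiced fricative (sonority 4).
/v/ is a voiced fricative (sonority 4).
/g/ is a voiced plosive (sonority 2).
/v/→/x/: 4→3 (does not rise) — violation.
/x/→/ʒ/: 3→4 (rises) — ok.
/ʒ/→/v/: 4→4 (plateau, allowed) — ok.
/v/→/g/: 4→2 (does not rise) — violation.

2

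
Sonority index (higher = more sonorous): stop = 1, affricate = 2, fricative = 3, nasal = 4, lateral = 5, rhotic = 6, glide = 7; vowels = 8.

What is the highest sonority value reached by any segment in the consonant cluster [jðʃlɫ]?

/j/ is a glide (sonority 7).
/ð/ is a fricative (sonority 3).
/ʃ/ is a fricative (sonority 3).
/l/ is a lateral (sonority 5).
/ɫ/ is a lateral (sonority 5).
The maximum is 7.

7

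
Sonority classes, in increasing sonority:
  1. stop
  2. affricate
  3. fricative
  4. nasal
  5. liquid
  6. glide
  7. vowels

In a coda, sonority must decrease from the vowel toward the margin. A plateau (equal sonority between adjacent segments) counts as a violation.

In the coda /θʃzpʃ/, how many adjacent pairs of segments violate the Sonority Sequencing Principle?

3

/θ/ — fricative, sonority 3.
/ʃ/ — fricative, sonority 3.
/z/ — fricative, sonority 3.
/p/ — stop, sonority 1.
/ʃ/ — fricative, sonority 3.
/θ/→/ʃ/: 3→3 (plateau) — violation.
/ʃ/→/z/: 3→3 (plateau) — violation.
/z/→/p/: 3→1 (falls) — ok.
/p/→/ʃ/: 1→3 (does not fall) — violation.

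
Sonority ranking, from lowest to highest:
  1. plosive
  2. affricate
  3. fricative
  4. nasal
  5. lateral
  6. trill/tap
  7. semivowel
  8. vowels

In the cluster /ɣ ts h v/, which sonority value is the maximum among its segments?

/ɣ/ is a fricative (sonority 3).
/ts/ is an affricate (sonority 2).
/h/ is a fricative (sonority 3).
/v/ is a fricative (sonority 3).
The maximum is 3.

3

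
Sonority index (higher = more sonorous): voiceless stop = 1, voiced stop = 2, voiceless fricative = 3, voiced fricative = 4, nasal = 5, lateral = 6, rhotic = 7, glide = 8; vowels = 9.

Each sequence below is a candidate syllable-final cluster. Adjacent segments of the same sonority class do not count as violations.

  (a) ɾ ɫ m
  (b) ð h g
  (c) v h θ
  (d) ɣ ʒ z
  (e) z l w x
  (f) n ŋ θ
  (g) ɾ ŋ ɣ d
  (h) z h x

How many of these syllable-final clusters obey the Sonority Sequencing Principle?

(a) 7-6-5 → obeys
(b) 4-3-2 → obeys
(c) 4-3-3 → obeys
(d) 4-4-4 → obeys
(e) 4-6-8-3 → violates
(f) 5-5-3 → obeys
(g) 7-5-4-2 → obeys
(h) 4-3-3 → obeys

7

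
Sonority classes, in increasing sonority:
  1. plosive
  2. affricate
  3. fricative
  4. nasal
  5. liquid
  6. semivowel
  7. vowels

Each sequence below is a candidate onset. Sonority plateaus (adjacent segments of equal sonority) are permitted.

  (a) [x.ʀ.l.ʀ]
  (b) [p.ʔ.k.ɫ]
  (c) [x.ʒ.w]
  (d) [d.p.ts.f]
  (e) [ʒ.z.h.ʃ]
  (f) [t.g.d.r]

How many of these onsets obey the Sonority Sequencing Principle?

(a) 3-5-5-5 → obeys
(b) 1-1-1-5 → obeys
(c) 3-3-6 → obeys
(d) 1-1-2-3 → obeys
(e) 3-3-3-3 → obeys
(f) 1-1-1-5 → obeys

6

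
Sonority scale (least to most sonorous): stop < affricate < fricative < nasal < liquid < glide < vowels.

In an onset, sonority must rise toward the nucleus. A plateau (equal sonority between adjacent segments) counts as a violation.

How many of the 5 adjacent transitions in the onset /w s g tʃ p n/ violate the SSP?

3

/w/: glide = 6.
/s/: fricative = 3.
/g/: stop = 1.
/tʃ/: affricate = 2.
/p/: stop = 1.
/n/: nasal = 4.
/w/→/s/: 6→3 (does not rise) — violation.
/s/→/g/: 3→1 (does not rise) — violation.
/g/→/tʃ/: 1→2 (rises) — ok.
/tʃ/→/p/: 2→1 (does not rise) — violation.
/p/→/n/: 1→4 (rises) — ok.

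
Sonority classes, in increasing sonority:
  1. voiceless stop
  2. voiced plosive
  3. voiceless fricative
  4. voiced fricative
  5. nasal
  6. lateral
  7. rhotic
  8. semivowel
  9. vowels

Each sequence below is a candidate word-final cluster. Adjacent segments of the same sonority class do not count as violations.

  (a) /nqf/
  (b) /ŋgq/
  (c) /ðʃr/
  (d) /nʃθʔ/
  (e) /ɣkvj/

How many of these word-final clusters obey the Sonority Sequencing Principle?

2

(a) 5-1-3 → violates
(b) 5-2-1 → obeys
(c) 4-3-7 → violates
(d) 5-3-3-1 → obeys
(e) 4-1-4-8 → violates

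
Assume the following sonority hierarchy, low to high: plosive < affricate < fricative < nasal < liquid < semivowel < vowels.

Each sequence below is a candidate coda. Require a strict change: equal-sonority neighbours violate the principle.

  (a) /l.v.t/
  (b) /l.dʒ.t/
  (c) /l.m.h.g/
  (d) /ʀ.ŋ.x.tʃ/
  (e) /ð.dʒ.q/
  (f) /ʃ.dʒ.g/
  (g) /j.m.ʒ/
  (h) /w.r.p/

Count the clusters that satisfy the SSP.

8

(a) sonority 5-3-1: well-formed.
(b) sonority 5-2-1: well-formed.
(c) sonority 5-4-3-1: well-formed.
(d) sonority 5-4-3-2: well-formed.
(e) sonority 3-2-1: well-formed.
(f) sonority 3-2-1: well-formed.
(g) sonority 6-4-3: well-formed.
(h) sonority 6-5-1: well-formed.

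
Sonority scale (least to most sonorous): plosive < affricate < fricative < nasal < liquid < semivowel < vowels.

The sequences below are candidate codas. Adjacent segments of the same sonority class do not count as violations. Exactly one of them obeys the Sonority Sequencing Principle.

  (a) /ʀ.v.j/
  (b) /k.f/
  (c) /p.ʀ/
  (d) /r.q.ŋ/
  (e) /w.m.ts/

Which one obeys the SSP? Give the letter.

e

(a) sonority 5-3-6: ill-formed.
(b) sonority 1-3: ill-formed.
(c) sonority 1-5: ill-formed.
(d) sonority 5-1-4: ill-formed.
(e) sonority 6-4-2: well-formed.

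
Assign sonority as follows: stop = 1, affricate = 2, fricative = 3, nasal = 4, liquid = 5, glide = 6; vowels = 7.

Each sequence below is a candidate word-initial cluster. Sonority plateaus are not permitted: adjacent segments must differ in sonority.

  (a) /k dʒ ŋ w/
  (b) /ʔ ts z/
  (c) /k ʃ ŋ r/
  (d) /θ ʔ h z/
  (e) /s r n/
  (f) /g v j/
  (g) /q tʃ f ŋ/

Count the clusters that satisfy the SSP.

(a) sonority 1-2-4-6: well-formed.
(b) sonority 1-2-3: well-formed.
(c) sonority 1-3-4-5: well-formed.
(d) sonority 3-1-3-3: ill-formed.
(e) sonority 3-5-4: ill-formed.
(f) sonority 1-3-6: well-formed.
(g) sonority 1-2-3-4: well-formed.

5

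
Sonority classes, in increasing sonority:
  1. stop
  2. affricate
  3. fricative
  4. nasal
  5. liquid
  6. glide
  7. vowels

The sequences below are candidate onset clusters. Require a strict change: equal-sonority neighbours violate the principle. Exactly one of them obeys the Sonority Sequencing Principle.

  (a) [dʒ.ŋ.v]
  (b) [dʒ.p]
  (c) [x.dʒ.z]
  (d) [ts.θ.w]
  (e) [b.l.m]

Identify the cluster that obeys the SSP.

(a) [dʒ.ŋ.v]: profile 2-4-3 — violates.
(b) [dʒ.p]: profile 2-1 — violates.
(c) [x.dʒ.z]: profile 3-2-3 — violates.
(d) [ts.θ.w]: profile 2-3-6 — obeys.
(e) [b.l.m]: profile 1-5-4 — violates.

d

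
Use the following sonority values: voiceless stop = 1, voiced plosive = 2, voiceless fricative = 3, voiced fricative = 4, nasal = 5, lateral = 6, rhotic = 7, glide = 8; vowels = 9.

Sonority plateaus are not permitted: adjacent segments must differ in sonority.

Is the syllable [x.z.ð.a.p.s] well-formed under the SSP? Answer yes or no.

Onset: /x/ is a voiceless fricative (sonority 3), /z/ is a voiced fricative (sonority 4), /ð/ is a voiced fricative (sonority 4); then the nucleus /a/ (sonority 9).
Onset profile 3-4-4-9 — does not strictly rise throughout.
Coda: /p/ is a voiceless stop (sonority 1), /s/ is a voiceless fricative (sonority 3).
Coda profile 9-1-3 — does not strictly fall throughout.

no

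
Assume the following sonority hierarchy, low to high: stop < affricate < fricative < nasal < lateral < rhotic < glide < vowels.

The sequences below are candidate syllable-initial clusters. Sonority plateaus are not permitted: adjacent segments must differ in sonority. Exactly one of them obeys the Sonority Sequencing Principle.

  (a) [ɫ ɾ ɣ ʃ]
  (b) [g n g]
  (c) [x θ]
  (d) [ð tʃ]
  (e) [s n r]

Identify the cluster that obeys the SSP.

e

(a) 5-6-3-3 → violates
(b) 1-4-1 → violates
(c) 3-3 → violates
(d) 3-2 → violates
(e) 3-4-6 → obeys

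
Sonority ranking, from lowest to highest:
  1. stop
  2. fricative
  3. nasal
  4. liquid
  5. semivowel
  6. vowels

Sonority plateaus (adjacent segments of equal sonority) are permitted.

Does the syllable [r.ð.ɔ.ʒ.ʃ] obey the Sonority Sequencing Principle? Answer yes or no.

no

Onset: /r/ is a liquid (sonority 4), /ð/ is a fricative (sonority 2); then the nucleus /ɔ/ (sonority 6).
Onset profile 4-2-6 — does not rise throughout.
Coda: /ʒ/ is a fricative (sonority 2), /ʃ/ is a fricative (sonority 2).
Coda profile 6-2-2 — falls from the nucleus.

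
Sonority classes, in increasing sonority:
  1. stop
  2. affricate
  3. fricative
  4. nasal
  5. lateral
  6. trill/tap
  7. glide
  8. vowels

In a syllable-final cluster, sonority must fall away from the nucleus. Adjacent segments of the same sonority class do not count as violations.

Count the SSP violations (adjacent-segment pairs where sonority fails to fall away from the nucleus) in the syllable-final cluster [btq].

0

/b/: stop = 1.
/t/: stop = 1.
/q/: stop = 1.
/b/→/t/: 1→1 (plateau, allowed) — ok.
/t/→/q/: 1→1 (plateau, allowed) — ok.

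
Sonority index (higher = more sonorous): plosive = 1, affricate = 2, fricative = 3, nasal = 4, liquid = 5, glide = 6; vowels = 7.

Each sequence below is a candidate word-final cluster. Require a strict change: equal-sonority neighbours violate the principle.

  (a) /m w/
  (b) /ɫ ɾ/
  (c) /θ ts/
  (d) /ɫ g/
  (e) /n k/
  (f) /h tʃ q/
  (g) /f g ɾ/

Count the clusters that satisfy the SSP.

4

(a) sonority 4-6: ill-formed.
(b) sonority 5-5: ill-formed.
(c) sonority 3-2: well-formed.
(d) sonority 5-1: well-formed.
(e) sonority 4-1: well-formed.
(f) sonority 3-2-1: well-formed.
(g) sonority 3-1-5: ill-formed.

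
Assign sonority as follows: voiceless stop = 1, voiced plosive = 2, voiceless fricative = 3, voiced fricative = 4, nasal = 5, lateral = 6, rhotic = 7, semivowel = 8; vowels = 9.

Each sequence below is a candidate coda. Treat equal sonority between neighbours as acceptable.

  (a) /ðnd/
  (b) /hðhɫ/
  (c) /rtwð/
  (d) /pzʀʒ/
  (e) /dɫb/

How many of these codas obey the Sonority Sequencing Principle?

0

(a) /ðnd/: profile 4-5-2 — violates.
(b) /hðhɫ/: profile 3-4-3-6 — violates.
(c) /rtwð/: profile 7-1-8-4 — violates.
(d) /pzʀʒ/: profile 1-4-7-4 — violates.
(e) /dɫb/: profile 2-6-2 — violates.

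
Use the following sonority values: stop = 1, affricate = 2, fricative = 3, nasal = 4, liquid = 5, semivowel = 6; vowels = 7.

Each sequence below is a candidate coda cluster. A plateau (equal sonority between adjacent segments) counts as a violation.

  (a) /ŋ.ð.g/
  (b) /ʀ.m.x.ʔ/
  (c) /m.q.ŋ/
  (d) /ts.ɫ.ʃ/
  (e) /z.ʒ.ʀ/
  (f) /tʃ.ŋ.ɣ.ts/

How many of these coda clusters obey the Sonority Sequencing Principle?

(a) sonority 4-3-1: well-formed.
(b) sonority 5-4-3-1: well-formed.
(c) sonority 4-1-4: ill-formed.
(d) sonority 2-5-3: ill-formed.
(e) sonority 3-3-5: ill-formed.
(f) sonority 2-4-3-2: ill-formed.

2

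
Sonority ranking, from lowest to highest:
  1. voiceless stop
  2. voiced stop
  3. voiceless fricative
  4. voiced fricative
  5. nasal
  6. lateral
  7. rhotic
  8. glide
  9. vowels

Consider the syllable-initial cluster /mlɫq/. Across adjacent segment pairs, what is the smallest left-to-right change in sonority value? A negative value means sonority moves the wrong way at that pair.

/m/: nasal = 5.
/l/: lateral = 6.
/ɫ/: lateral = 6.
/q/: voiceless stop = 1.
/m/→/l/: change +1.
/l/→/ɫ/: change +0.
/ɫ/→/q/: change -5.
Minimum = -5.

-5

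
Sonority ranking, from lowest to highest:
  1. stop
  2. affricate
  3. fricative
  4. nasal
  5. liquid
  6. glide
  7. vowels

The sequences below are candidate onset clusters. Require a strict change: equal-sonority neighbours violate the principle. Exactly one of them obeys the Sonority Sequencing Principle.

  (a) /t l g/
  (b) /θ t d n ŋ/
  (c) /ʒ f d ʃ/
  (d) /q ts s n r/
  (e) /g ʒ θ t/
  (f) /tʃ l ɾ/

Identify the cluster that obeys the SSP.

d

(a) 1-5-1 → violates
(b) 3-1-1-4-4 → violates
(c) 3-3-1-3 → violates
(d) 1-2-3-4-5 → obeys
(e) 1-3-3-1 → violates
(f) 2-5-5 → violates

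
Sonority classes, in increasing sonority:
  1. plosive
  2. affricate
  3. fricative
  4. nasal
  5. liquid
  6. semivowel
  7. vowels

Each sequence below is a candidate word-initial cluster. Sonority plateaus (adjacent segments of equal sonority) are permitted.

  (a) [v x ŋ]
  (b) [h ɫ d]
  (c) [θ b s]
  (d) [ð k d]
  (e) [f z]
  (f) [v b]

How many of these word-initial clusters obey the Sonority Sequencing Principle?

(a) 3-3-4 → obeys
(b) 3-5-1 → violates
(c) 3-1-3 → violates
(d) 3-1-1 → violates
(e) 3-3 → obeys
(f) 3-1 → violates

2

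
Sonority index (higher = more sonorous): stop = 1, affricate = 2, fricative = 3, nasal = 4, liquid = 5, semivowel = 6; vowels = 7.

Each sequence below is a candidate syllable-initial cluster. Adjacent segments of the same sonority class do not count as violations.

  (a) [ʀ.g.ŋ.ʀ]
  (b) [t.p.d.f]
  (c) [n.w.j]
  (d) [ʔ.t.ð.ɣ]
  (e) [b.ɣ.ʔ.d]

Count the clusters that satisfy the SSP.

(a) [ʀ.g.ŋ.ʀ]: profile 5-1-4-5 — violates.
(b) [t.p.d.f]: profile 1-1-1-3 — obeys.
(c) [n.w.j]: profile 4-6-6 — obeys.
(d) [ʔ.t.ð.ɣ]: profile 1-1-3-3 — obeys.
(e) [b.ɣ.ʔ.d]: profile 1-3-1-1 — violates.

3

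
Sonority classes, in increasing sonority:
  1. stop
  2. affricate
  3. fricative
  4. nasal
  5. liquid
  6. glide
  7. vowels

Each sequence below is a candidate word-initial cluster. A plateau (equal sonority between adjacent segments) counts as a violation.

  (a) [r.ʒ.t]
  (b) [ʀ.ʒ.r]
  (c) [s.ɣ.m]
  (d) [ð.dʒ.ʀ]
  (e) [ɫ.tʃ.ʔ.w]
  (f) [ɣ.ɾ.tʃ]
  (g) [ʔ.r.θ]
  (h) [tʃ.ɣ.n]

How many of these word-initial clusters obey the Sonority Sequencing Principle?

(a) 5-3-1 → violates
(b) 5-3-5 → violates
(c) 3-3-4 → violates
(d) 3-2-5 → violates
(e) 5-2-1-6 → violates
(f) 3-5-2 → violates
(g) 1-5-3 → violates
(h) 2-3-4 → obeys

1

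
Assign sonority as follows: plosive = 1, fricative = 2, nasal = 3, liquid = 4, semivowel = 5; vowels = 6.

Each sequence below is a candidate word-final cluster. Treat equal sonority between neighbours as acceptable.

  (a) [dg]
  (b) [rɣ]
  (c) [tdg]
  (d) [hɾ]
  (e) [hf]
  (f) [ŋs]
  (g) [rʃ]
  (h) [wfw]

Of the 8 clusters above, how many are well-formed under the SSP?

(a) sonority 1-1: well-formed.
(b) sonority 4-2: well-formed.
(c) sonority 1-1-1: well-formed.
(d) sonority 2-4: ill-formed.
(e) sonority 2-2: well-formed.
(f) sonority 3-2: well-formed.
(g) sonority 4-2: well-formed.
(h) sonority 5-2-5: ill-formed.

6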